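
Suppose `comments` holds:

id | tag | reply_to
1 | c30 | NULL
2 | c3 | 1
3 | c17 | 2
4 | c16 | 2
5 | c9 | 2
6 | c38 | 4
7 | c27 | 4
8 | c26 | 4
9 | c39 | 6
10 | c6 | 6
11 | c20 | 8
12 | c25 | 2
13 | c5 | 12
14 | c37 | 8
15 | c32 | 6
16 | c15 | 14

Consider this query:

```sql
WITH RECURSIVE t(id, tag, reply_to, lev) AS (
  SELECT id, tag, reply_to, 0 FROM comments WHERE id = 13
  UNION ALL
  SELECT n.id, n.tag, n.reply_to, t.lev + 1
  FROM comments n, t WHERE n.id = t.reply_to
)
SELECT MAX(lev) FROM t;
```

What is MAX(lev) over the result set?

Base: id=13 (c5), reply_to=12, lev 0.
Iteration 1: join on id=12 -> c25 (id 12, reply_to=2, lev 1).
Iteration 2: join on id=2 -> c3 (id 2, reply_to=1, lev 2).
Iteration 3: join on id=1 -> c30 (id 1, reply_to=NULL, lev 3).
Iteration 4: reply_to is NULL; no match; recursion stops.
lev values: 0, 1, 2, 3; the maximum is 3.

3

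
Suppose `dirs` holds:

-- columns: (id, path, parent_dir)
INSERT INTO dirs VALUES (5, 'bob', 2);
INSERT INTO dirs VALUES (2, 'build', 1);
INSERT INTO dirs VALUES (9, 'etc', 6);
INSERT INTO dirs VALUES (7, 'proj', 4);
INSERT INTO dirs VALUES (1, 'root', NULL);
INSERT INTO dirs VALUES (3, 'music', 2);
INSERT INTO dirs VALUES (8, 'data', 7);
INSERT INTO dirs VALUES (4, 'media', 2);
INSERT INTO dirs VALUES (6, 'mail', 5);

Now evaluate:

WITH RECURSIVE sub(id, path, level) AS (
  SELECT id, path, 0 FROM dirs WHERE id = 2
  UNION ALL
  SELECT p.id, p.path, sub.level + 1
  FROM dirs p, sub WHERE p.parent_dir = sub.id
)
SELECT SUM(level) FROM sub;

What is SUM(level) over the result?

Base: id=2 (build) at level 0.
Iteration 1: rows with parent_dir in {2} -> music (id 3, level 1), media (id 4, level 1), bob (id 5, level 1).
Iteration 2: rows with parent_dir in {3,4,5} -> mail (id 6, level 2), proj (id 7, level 2).
Iteration 3: rows with parent_dir in {6,7} -> data (id 8, level 3), etc (id 9, level 3).
Iteration 4: no rows with parent_dir in {8,9}; recursion stops.
SUM(level) = 0 + 1 + 1 + 1 + 2 + 2 + 3 + 3 = 13.

13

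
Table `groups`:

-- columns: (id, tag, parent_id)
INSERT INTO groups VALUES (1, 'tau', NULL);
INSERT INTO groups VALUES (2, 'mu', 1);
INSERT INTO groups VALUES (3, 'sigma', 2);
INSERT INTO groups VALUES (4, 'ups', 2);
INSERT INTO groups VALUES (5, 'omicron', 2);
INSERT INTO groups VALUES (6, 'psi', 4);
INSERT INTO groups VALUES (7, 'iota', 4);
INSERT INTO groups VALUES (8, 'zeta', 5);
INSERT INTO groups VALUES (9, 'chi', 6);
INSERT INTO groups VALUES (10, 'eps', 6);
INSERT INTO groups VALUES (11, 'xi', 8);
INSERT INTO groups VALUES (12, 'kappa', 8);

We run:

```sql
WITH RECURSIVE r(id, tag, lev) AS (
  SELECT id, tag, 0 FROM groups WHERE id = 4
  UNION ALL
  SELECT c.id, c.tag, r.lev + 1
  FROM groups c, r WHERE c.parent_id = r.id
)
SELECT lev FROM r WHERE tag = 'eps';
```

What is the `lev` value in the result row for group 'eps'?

2

Base: id=4 (ups) at lev 0.
Iteration 1: rows with parent_id in {4} -> psi (id 6, lev 1), iota (id 7, lev 1).
Iteration 2: rows with parent_id in {6,7} -> chi (id 9, lev 2), eps (id 10, lev 2).
Iteration 3: no rows with parent_id in {9,10}; recursion stops.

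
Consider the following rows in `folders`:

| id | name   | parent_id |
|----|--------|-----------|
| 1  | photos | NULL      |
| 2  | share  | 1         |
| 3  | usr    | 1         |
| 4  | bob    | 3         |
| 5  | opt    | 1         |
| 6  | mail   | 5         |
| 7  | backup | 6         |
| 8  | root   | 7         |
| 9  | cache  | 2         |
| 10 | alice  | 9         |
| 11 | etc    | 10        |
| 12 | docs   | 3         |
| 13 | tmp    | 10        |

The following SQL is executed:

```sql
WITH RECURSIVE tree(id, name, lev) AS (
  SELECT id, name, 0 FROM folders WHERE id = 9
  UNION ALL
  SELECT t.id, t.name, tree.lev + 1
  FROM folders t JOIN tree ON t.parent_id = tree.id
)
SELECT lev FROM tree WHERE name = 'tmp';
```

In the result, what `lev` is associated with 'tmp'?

2

Base: id=9 (cache) at lev 0.
Iteration 1: rows with parent_id in {9} -> alice (id 10, lev 1).
Iteration 2: rows with parent_id in {10} -> etc (id 11, lev 2), tmp (id 13, lev 2).
Iteration 3: no rows with parent_id in {11,13}; recursion stops.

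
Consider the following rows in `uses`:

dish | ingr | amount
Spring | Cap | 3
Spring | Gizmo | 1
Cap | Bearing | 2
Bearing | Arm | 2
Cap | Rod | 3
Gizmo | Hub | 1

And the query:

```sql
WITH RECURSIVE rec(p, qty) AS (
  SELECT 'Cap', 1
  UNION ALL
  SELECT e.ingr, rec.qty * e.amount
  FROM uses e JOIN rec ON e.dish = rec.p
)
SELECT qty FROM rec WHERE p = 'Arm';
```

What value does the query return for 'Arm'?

4

Base: (Cap, qty=1).
Iteration 1: components of {Cap} -> Bearing = 1*2 = 2, Rod = 1*3 = 3.
Iteration 2: components of {Bearing,Rod} -> Arm = 2*2 = 4.
Iteration 3: no further components; recursion stops.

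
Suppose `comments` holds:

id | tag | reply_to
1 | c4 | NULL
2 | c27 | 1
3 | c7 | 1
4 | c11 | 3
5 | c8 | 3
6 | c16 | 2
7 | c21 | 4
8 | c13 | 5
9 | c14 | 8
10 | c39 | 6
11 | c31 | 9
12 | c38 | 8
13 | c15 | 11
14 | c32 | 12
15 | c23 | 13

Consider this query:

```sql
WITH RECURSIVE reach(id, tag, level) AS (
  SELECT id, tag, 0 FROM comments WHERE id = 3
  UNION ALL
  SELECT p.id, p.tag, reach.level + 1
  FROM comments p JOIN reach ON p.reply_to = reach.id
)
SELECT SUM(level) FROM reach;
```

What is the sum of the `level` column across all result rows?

31

Base: id=3 (c7) at level 0.
Iteration 1: rows with reply_to in {3} -> c11 (id 4, level 1), c8 (id 5, level 1).
Iteration 2: rows with reply_to in {4,5} -> c21 (id 7, level 2), c13 (id 8, level 2).
Iteration 3: rows with reply_to in {7,8} -> c14 (id 9, level 3), c38 (id 12, level 3).
Iteration 4: rows with reply_to in {9,12} -> c31 (id 11, level 4), c32 (id 14, level 4).
Iteration 5: rows with reply_to in {11,14} -> c15 (id 13, level 5).
Iteration 6: rows with reply_to in {13} -> c23 (id 15, level 6).
Iteration 7: no rows with reply_to in {15}; recursion stops.
SUM(level) = 0 + 1 + 1 + 2 + 2 + 3 + 3 + 4 + 4 + 5 + 6 = 31.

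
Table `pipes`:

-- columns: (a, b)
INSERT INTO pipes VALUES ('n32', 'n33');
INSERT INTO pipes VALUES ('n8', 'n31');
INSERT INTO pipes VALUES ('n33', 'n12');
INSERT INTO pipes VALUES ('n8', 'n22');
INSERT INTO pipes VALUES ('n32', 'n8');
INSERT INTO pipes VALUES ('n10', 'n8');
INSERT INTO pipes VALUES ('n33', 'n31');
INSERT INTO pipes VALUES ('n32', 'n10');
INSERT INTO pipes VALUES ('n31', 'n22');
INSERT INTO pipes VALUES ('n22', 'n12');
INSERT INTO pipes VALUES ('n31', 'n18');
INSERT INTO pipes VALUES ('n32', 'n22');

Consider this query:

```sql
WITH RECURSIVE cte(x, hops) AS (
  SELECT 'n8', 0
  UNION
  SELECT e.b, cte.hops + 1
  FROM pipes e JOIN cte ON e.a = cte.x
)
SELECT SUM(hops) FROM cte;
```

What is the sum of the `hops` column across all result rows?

Base: (n8, hops=0).
Iteration 1: edges from {n8} -> (n22, hops=1), (n31, hops=1).
Iteration 2: edges from {n22,n31} -> (n12, hops=2), (n18, hops=2), (n22, hops=2).
Iteration 3: edges from {n12,n18,n22} -> (n12, hops=3).
Iteration 4: no outgoing edges from {n12}; recursion stops.
SUM(hops) = 0 + 1 + 1 + 2 + 2 + 2 + 3 = 11.

11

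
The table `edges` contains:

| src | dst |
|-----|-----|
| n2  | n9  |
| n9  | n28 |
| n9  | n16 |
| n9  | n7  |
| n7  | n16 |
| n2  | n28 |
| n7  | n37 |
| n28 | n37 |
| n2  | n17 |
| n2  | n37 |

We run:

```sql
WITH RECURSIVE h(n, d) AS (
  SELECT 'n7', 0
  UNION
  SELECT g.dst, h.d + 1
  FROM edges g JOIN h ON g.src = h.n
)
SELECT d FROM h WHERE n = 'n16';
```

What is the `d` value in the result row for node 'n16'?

1

Base: (n7, d=0).
Iteration 1: edges from {n7} -> (n16, d=1), (n37, d=1).
Iteration 2: no outgoing edges from {n16,n37}; recursion stops.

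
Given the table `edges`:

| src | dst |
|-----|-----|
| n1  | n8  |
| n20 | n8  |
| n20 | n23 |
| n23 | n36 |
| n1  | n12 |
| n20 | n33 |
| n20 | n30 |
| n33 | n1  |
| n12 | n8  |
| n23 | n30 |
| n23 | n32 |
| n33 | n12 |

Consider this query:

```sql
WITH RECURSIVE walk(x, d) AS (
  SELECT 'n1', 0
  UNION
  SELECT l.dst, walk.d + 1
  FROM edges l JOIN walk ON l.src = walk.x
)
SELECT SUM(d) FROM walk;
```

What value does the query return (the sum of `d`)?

4

Base: (n1, d=0).
Iteration 1: edges from {n1} -> (n12, d=1), (n8, d=1).
Iteration 2: edges from {n12,n8} -> (n8, d=2).
Iteration 3: no outgoing edges from {n8}; recursion stops.
SUM(d) = 0 + 1 + 1 + 2 = 4.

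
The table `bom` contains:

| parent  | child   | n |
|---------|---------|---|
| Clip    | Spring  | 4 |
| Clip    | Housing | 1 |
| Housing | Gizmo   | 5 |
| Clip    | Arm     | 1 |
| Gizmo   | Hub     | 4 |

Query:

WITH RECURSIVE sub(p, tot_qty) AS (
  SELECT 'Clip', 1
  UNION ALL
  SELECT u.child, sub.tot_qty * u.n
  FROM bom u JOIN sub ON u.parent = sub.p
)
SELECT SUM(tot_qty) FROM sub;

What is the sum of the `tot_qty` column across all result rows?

32

Base: (Clip, tot_qty=1).
Iteration 1: components of {Clip} -> Arm = 1*1 = 1, Housing = 1*1 = 1, Spring = 1*4 = 4.
Iteration 2: components of {Arm,Housing,Spring} -> Gizmo = 1*5 = 5.
Iteration 3: components of {Gizmo} -> Hub = 5*4 = 20.
Iteration 4: no further components; recursion stops.
SUM(tot_qty) = 1 + 4 + 1 + 1 + 5 + 20 = 32.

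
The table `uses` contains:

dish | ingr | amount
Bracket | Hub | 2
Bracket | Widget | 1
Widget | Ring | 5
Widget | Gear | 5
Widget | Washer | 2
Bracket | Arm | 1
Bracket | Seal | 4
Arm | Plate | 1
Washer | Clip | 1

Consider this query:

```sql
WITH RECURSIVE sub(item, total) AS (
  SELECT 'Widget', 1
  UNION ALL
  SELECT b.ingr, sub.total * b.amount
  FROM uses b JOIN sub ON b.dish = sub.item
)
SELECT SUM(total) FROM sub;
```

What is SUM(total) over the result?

15

Base: (Widget, total=1).
Iteration 1: components of {Widget} -> Gear = 1*5 = 5, Ring = 1*5 = 5, Washer = 1*2 = 2.
Iteration 2: components of {Gear,Ring,Washer} -> Clip = 2*1 = 2.
Iteration 3: no further components; recursion stops.
SUM(total) = 1 + 5 + 5 + 2 + 2 = 15.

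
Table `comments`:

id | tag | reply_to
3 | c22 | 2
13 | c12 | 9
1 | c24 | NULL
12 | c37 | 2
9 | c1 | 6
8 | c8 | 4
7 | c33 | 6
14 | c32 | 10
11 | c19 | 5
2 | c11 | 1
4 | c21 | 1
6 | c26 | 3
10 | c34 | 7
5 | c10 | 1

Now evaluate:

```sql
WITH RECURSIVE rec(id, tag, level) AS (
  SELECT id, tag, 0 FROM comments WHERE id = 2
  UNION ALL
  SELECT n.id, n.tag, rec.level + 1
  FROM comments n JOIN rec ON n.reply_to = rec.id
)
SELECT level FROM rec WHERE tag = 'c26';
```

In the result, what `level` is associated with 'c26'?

Base: id=2 (c11) at level 0.
Iteration 1: rows with reply_to in {2} -> c22 (id 3, level 1), c37 (id 12, level 1).
Iteration 2: rows with reply_to in {3,12} -> c26 (id 6, level 2).
Iteration 3: rows with reply_to in {6} -> c33 (id 7, level 3), c1 (id 9, level 3).
Iteration 4: rows with reply_to in {7,9} -> c34 (id 10, level 4), c12 (id 13, level 4).
Iteration 5: rows with reply_to in {10,13} -> c32 (id 14, level 5).
Iteration 6: no rows with reply_to in {14}; recursion stops.

2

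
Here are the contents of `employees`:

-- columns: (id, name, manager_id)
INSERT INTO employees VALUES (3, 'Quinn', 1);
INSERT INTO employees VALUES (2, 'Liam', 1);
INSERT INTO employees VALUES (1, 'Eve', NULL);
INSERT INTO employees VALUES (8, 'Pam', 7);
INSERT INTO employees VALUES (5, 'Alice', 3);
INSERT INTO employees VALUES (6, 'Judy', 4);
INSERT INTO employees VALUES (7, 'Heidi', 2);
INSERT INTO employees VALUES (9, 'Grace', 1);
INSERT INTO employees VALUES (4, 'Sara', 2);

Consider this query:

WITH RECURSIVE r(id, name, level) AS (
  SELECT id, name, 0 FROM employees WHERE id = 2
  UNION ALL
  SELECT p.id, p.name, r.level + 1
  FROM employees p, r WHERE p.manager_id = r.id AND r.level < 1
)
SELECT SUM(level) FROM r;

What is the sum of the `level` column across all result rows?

Base: id=2 (Liam) at level 0.
Iteration 1: rows with manager_id in {2} -> Sara (id 4, level 1), Heidi (id 7, level 1).
Iteration 2: level < 1 fails for all current rows; recursion stops.
SUM(level) = 0 + 1 + 1 = 2.

2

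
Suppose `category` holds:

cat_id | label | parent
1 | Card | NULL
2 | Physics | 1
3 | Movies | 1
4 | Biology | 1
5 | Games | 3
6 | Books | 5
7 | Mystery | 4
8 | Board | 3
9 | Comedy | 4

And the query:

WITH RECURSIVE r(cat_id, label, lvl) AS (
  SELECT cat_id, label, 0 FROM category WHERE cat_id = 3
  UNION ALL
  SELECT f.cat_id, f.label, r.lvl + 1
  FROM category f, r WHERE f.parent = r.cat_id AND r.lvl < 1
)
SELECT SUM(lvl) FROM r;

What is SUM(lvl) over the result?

2

Base: cat_id=3 (Movies) at lvl 0.
Iteration 1: rows with parent in {3} -> Games (id 5, lvl 1), Board (id 8, lvl 1).
Iteration 2: lvl < 1 fails for all current rows; recursion stops.
SUM(lvl) = 0 + 1 + 1 = 2.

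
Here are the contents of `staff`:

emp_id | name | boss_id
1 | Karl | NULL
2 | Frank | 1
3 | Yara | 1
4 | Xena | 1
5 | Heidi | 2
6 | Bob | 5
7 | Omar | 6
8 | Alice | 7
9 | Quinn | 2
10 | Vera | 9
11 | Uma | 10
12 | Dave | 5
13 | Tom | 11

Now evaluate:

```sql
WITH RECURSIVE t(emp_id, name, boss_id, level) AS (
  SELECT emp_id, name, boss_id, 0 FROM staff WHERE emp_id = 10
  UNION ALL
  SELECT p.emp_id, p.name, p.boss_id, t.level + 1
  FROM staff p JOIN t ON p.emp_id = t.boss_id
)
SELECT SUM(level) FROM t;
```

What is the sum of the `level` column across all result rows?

Base: emp_id=10 (Vera), boss_id=9, level 0.
Iteration 1: join on emp_id=9 -> Quinn (id 9, boss_id=2, level 1).
Iteration 2: join on emp_id=2 -> Frank (id 2, boss_id=1, level 2).
Iteration 3: join on emp_id=1 -> Karl (id 1, boss_id=NULL, level 3).
Iteration 4: boss_id is NULL; no match; recursion stops.
SUM(level) = 0 + 1 + 2 + 3 = 6.

6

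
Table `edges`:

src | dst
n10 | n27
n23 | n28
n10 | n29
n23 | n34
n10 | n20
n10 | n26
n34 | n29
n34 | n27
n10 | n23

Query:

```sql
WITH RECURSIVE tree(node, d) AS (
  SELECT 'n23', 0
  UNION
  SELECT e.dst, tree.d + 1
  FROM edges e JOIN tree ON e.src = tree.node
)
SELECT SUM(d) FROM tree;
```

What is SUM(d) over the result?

6

Base: (n23, d=0).
Iteration 1: edges from {n23} -> (n28, d=1), (n34, d=1).
Iteration 2: edges from {n28,n34} -> (n27, d=2), (n29, d=2).
Iteration 3: no outgoing edges from {n27,n29}; recursion stops.
SUM(d) = 0 + 1 + 1 + 2 + 2 = 6.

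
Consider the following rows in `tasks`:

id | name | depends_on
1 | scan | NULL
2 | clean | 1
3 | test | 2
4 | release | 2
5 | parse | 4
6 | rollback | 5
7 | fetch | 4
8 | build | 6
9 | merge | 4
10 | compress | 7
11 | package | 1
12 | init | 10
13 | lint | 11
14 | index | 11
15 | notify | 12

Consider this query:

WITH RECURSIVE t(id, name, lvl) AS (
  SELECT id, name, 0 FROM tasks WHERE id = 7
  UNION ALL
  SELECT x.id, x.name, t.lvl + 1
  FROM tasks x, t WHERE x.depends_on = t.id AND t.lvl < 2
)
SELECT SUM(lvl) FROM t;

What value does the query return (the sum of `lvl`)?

Base: id=7 (fetch) at lvl 0.
Iteration 1: rows with depends_on in {7} -> compress (id 10, lvl 1).
Iteration 2: rows with depends_on in {10} -> init (id 12, lvl 2).
Iteration 3: lvl < 2 fails for all current rows; recursion stops.
SUM(lvl) = 0 + 1 + 2 = 3.

3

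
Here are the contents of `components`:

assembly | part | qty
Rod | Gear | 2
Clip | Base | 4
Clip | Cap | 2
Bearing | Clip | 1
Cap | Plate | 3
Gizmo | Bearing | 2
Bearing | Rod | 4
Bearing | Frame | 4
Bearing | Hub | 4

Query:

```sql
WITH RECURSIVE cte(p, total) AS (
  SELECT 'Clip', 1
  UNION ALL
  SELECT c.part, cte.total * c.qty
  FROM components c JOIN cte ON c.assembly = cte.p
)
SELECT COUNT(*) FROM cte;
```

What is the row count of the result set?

4

Base: (Clip, total=1).
Iteration 1: components of {Clip} -> Base = 1*4 = 4, Cap = 1*2 = 2.
Iteration 2: components of {Base,Cap} -> Plate = 2*3 = 6.
Iteration 3: no further components; recursion stops.
Total rows emitted: 4.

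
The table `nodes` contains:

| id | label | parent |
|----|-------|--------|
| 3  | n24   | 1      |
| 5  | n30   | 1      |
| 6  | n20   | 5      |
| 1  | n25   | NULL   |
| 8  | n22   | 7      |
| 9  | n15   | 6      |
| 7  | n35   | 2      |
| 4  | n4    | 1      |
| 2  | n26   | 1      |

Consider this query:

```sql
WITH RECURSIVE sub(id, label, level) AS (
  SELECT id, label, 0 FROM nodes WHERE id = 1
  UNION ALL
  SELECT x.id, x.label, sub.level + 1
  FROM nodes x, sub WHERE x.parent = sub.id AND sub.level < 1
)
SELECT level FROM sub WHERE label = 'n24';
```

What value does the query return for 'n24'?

Base: id=1 (n25) at level 0.
Iteration 1: rows with parent in {1} -> n26 (id 2, level 1), n24 (id 3, level 1), n4 (id 4, level 1), n30 (id 5, level 1).
Iteration 2: level < 1 fails for all current rows; recursion stops.

1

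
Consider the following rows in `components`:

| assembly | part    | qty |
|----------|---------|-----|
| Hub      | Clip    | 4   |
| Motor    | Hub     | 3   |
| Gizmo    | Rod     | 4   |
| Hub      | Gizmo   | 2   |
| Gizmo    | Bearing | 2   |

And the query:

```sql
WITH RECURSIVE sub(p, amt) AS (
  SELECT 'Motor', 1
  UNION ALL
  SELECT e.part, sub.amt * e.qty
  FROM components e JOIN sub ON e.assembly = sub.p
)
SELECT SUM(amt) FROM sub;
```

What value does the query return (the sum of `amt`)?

58

Base: (Motor, amt=1).
Iteration 1: components of {Motor} -> Hub = 1*3 = 3.
Iteration 2: components of {Hub} -> Clip = 3*4 = 12, Gizmo = 3*2 = 6.
Iteration 3: components of {Clip,Gizmo} -> Bearing = 6*2 = 12, Rod = 6*4 = 24.
Iteration 4: no further components; recursion stops.
SUM(amt) = 1 + 3 + 6 + 12 + 24 + 12 = 58.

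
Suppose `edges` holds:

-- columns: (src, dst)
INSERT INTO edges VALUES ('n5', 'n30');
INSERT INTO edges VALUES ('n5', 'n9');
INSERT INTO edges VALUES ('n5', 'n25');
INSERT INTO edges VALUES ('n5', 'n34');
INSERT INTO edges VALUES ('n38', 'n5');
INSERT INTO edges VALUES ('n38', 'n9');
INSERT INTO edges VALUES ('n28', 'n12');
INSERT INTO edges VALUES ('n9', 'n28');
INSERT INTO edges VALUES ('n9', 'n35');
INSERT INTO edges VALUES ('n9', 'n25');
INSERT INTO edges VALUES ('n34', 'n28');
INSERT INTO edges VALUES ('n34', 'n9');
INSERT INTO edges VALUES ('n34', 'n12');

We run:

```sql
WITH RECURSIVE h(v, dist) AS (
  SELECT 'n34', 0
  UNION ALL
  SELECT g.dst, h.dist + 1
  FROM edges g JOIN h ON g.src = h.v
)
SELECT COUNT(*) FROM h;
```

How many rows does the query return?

9

Base: (n34, dist=0).
Iteration 1: edges from {n34} -> (n12, dist=1), (n28, dist=1), (n9, dist=1).
Iteration 2: edges from {n12,n28,n9} -> (n12, dist=2), (n25, dist=2), (n28, dist=2), (n35, dist=2).
Iteration 3: edges from {n12,n25,n28,n35} -> (n12, dist=3).
Iteration 4: no outgoing edges from {n12}; recursion stops.
Total rows emitted: 9.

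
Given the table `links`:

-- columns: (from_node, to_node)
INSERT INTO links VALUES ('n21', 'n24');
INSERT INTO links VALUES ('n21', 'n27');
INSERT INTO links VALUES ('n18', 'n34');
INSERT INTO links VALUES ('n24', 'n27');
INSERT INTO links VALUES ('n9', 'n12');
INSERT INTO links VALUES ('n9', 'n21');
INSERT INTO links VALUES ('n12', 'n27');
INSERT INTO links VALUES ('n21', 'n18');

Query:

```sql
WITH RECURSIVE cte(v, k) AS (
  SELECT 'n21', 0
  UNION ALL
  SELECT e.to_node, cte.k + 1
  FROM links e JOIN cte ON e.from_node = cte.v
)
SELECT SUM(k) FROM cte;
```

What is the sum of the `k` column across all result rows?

7

Base: (n21, k=0).
Iteration 1: edges from {n21} -> (n18, k=1), (n24, k=1), (n27, k=1).
Iteration 2: edges from {n18,n24,n27} -> (n27, k=2), (n34, k=2).
Iteration 3: no outgoing edges from {n27,n34}; recursion stops.
SUM(k) = 0 + 1 + 1 + 1 + 2 + 2 = 7.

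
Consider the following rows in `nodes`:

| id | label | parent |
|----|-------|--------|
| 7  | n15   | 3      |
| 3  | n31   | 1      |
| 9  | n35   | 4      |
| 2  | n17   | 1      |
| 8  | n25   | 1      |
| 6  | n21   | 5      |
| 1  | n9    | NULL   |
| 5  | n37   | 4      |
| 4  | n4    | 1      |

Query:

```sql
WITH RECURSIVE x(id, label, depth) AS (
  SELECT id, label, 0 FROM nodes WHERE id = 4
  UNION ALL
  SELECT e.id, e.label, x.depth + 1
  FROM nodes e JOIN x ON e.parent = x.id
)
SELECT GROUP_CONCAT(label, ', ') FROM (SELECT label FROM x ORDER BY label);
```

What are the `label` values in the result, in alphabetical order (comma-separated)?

n21, n35, n37, n4

Base: id=4 (n4) at depth 0.
Iteration 1: rows with parent in {4} -> n37 (id 5, depth 1), n35 (id 9, depth 1).
Iteration 2: rows with parent in {5,9} -> n21 (id 6, depth 2).
Iteration 3: no rows with parent in {6}; recursion stops.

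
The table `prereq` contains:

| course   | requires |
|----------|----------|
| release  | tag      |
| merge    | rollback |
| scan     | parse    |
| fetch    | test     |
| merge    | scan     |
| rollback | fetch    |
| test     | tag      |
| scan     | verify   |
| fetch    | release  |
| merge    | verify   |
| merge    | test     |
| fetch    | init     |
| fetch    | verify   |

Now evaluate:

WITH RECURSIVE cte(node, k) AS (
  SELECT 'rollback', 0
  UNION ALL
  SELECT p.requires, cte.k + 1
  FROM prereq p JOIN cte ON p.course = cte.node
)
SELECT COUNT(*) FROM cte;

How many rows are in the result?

8

Base: (rollback, k=0).
Iteration 1: edges from {rollback} -> (fetch, k=1).
Iteration 2: edges from {fetch} -> (init, k=2), (release, k=2), (test, k=2), (verify, k=2).
Iteration 3: edges from {init,release,test,verify} -> (tag, k=3) x2. [UNION ALL keeps all 2 new rows, including repeats]
Iteration 4: no outgoing edges from {tag}; recursion stops.
Total rows emitted: 8.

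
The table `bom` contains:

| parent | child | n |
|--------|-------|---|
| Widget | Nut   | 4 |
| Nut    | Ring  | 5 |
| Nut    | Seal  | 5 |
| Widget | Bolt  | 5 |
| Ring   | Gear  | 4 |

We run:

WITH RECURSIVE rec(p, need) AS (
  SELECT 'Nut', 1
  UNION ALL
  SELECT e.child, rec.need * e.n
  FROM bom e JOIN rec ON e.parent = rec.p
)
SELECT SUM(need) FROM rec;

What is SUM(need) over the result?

31

Base: (Nut, need=1).
Iteration 1: components of {Nut} -> Ring = 1*5 = 5, Seal = 1*5 = 5.
Iteration 2: components of {Ring,Seal} -> Gear = 5*4 = 20.
Iteration 3: no further components; recursion stops.
SUM(need) = 1 + 5 + 5 + 20 = 31.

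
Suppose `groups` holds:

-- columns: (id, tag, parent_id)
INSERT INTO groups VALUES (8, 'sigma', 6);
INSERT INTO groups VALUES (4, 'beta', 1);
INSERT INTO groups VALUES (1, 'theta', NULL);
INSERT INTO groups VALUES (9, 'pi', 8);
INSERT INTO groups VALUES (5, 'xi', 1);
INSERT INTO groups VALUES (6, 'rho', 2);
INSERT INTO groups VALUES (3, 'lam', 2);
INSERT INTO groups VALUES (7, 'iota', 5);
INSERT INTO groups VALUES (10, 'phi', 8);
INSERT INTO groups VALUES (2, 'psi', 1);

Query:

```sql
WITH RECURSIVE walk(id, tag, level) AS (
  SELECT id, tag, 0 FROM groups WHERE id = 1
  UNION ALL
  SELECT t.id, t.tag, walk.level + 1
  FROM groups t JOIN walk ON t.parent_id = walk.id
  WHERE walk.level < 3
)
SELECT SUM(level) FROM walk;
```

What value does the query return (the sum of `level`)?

12

Base: id=1 (theta) at level 0.
Iteration 1: rows with parent_id in {1} -> psi (id 2, level 1), beta (id 4, level 1), xi (id 5, level 1).
Iteration 2: rows with parent_id in {2,4,5} -> lam (id 3, level 2), rho (id 6, level 2), iota (id 7, level 2).
Iteration 3: rows with parent_id in {3,6,7} -> sigma (id 8, level 3).
Iteration 4: level < 3 fails for all current rows; recursion stops.
SUM(level) = 0 + 1 + 1 + 1 + 2 + 2 + 2 + 3 = 12.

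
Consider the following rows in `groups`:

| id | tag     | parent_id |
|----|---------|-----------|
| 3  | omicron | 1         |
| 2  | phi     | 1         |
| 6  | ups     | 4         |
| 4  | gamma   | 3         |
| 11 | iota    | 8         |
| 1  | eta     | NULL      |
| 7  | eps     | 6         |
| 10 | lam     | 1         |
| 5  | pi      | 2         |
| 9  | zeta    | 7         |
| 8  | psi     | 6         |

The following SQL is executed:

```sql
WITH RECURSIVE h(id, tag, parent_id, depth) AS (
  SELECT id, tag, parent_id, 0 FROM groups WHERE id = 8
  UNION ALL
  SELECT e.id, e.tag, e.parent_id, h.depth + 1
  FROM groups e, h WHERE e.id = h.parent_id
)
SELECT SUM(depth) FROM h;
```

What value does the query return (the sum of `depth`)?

Base: id=8 (psi), parent_id=6, depth 0.
Iteration 1: join on id=6 -> ups (id 6, parent_id=4, depth 1).
Iteration 2: join on id=4 -> gamma (id 4, parent_id=3, depth 2).
Iteration 3: join on id=3 -> omicron (id 3, parent_id=1, depth 3).
Iteration 4: join on id=1 -> eta (id 1, parent_id=NULL, depth 4).
Iteration 5: parent_id is NULL; no match; recursion stops.
SUM(depth) = 0 + 1 + 2 + 3 + 4 = 10.

10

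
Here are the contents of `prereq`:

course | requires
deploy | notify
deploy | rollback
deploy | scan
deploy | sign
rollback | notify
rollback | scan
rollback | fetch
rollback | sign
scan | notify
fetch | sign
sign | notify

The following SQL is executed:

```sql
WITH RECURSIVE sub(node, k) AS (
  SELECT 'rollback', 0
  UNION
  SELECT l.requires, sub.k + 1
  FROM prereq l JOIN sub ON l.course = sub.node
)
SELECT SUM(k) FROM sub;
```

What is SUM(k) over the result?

11

Base: (rollback, k=0).
Iteration 1: edges from {rollback} -> (fetch, k=1), (notify, k=1), (scan, k=1), (sign, k=1).
Iteration 2: edges from {fetch,notify,scan,sign} -> (notify, k=2), (sign, k=2). [UNION drops 1 duplicate row(s)]
Iteration 3: edges from {notify,sign} -> (notify, k=3).
Iteration 4: no outgoing edges from {notify}; recursion stops.
SUM(k) = 0 + 1 + 1 + 1 + 1 + 2 + 2 + 3 = 11.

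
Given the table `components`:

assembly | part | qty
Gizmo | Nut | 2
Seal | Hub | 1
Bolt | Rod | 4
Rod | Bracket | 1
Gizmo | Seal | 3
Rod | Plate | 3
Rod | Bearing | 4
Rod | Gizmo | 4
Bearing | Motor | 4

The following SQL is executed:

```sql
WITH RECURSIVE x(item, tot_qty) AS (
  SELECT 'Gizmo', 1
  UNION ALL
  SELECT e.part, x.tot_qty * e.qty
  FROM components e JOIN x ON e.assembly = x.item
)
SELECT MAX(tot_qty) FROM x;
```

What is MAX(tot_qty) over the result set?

Base: (Gizmo, tot_qty=1).
Iteration 1: components of {Gizmo} -> Nut = 1*2 = 2, Seal = 1*3 = 3.
Iteration 2: components of {Nut,Seal} -> Hub = 3*1 = 3.
Iteration 3: no further components; recursion stops.
tot_qty values: 1, 2, 3, 3; the maximum is 3.

3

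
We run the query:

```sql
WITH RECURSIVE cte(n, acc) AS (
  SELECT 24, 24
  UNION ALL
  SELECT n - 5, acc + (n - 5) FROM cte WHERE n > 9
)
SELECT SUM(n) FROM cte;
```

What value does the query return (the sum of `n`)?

66

Base: n=24, acc=24.
Iteration 1: 24 > 9 holds -> n = 24 - 5 = 19, acc = 24 + 19 = 43.
Iteration 2: 19 > 9 holds -> n = 19 - 5 = 14, acc = 43 + 14 = 57.
Iteration 3: 14 > 9 holds -> n = 14 - 5 = 9, acc = 57 + 9 = 66.
Iteration 4: 9 > 9 fails; recursion stops.
SUM(n) = 24 + 19 + 14 + 9 = 66.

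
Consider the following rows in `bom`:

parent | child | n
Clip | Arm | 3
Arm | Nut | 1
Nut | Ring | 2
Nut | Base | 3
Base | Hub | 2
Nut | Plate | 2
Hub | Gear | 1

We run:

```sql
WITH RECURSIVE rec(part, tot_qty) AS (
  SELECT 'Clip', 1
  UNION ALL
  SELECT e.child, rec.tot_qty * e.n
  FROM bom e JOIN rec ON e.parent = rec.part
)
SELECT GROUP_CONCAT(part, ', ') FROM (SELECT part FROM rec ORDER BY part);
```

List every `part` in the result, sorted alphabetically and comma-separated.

Base: (Clip, tot_qty=1).
Iteration 1: components of {Clip} -> Arm = 1*3 = 3.
Iteration 2: components of {Arm} -> Nut = 3*1 = 3.
Iteration 3: components of {Nut} -> Base = 3*3 = 9, Plate = 3*2 = 6, Ring = 3*2 = 6.
Iteration 4: components of {Base,Plate,Ring} -> Hub = 9*2 = 18.
Iteration 5: components of {Hub} -> Gear = 18*1 = 18.
Iteration 6: no further components; recursion stops.

Arm, Base, Clip, Gear, Hub, Nut, Plate, Ring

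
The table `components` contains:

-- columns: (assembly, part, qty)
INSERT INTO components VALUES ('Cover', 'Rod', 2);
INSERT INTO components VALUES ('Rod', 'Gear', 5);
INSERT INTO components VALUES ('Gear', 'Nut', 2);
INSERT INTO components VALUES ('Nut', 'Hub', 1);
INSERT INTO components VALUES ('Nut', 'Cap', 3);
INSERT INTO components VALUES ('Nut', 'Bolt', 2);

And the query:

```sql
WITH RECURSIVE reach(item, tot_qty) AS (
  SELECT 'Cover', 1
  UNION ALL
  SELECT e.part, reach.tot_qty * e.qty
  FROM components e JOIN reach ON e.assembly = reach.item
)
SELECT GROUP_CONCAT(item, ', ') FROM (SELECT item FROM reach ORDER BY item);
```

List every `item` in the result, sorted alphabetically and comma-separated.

Base: (Cover, tot_qty=1).
Iteration 1: components of {Cover} -> Rod = 1*2 = 2.
Iteration 2: components of {Rod} -> Gear = 2*5 = 10.
Iteration 3: components of {Gear} -> Nut = 10*2 = 20.
Iteration 4: components of {Nut} -> Bolt = 20*2 = 40, Cap = 20*3 = 60, Hub = 20*1 = 20.
Iteration 5: no further components; recursion stops.

Bolt, Cap, Cover, Gear, Hub, Nut, Rod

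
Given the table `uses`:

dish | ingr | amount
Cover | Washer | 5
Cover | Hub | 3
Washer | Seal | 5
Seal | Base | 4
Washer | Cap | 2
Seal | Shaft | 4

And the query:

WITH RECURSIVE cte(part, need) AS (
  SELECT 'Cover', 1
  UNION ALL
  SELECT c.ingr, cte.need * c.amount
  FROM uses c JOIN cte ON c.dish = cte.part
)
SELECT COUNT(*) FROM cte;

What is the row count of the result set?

Base: (Cover, need=1).
Iteration 1: components of {Cover} -> Hub = 1*3 = 3, Washer = 1*5 = 5.
Iteration 2: components of {Hub,Washer} -> Cap = 5*2 = 10, Seal = 5*5 = 25.
Iteration 3: components of {Cap,Seal} -> Base = 25*4 = 100, Shaft = 25*4 = 100.
Iteration 4: no further components; recursion stops.
Total rows emitted: 7.

7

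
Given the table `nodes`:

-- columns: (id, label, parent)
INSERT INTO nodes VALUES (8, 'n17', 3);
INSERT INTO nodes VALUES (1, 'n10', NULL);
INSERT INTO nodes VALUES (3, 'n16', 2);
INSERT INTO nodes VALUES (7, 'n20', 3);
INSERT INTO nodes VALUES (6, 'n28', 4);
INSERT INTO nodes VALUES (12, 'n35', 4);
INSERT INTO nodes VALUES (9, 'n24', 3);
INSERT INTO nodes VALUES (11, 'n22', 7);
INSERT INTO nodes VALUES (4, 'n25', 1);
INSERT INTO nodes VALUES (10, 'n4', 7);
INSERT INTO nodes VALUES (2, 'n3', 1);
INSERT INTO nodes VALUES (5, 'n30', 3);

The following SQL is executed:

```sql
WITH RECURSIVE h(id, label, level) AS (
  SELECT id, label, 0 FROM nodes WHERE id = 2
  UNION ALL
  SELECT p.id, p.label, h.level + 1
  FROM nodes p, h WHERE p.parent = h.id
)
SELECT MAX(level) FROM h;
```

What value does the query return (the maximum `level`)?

3

Base: id=2 (n3) at level 0.
Iteration 1: rows with parent in {2} -> n16 (id 3, level 1).
Iteration 2: rows with parent in {3} -> n30 (id 5, level 2), n20 (id 7, level 2), n17 (id 8, level 2), n24 (id 9, level 2).
Iteration 3: rows with parent in {5,7,8,9} -> n4 (id 10, level 3), n22 (id 11, level 3).
Iteration 4: no rows with parent in {10,11}; recursion stops.
level values: 0, 1, 2, 2, 2, 2, 3, 3; the maximum is 3.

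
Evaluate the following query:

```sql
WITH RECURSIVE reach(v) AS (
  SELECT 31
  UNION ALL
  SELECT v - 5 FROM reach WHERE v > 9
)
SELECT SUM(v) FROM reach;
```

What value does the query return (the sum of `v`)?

111

Base: v=31.
Iteration 1: 31 > 9 holds -> v = 31 - 5 = 26.
Iteration 2: 26 > 9 holds -> v = 26 - 5 = 21.
Iteration 3: 21 > 9 holds -> v = 21 - 5 = 16.
Iteration 4: 16 > 9 holds -> v = 16 - 5 = 11.
Iteration 5: 11 > 9 holds -> v = 11 - 5 = 6.
Iteration 6: 6 > 9 fails; recursion stops.
SUM(v) = 31 + 26 + 21 + 16 + 11 + 6 = 111.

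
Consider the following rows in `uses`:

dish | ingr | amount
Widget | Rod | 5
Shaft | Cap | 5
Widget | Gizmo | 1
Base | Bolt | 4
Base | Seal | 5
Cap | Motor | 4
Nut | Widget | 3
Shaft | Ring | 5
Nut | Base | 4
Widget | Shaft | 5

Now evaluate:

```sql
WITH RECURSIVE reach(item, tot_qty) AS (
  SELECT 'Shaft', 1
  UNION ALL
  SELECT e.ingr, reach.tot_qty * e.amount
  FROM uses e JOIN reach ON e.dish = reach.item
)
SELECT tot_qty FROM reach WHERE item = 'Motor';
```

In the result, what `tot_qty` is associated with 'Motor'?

20

Base: (Shaft, tot_qty=1).
Iteration 1: components of {Shaft} -> Cap = 1*5 = 5, Ring = 1*5 = 5.
Iteration 2: components of {Cap,Ring} -> Motor = 5*4 = 20.
Iteration 3: no further components; recursion stops.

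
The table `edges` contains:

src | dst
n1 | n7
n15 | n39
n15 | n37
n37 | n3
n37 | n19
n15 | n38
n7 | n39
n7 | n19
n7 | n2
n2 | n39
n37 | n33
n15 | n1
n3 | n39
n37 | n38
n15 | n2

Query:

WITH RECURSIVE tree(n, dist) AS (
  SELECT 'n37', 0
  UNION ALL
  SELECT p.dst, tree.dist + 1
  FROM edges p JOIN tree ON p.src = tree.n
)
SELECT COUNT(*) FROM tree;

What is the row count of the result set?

6

Base: (n37, dist=0).
Iteration 1: edges from {n37} -> (n19, dist=1), (n3, dist=1), (n33, dist=1), (n38, dist=1).
Iteration 2: edges from {n19,n3,n33,n38} -> (n39, dist=2).
Iteration 3: no outgoing edges from {n39}; recursion stops.
Total rows emitted: 6.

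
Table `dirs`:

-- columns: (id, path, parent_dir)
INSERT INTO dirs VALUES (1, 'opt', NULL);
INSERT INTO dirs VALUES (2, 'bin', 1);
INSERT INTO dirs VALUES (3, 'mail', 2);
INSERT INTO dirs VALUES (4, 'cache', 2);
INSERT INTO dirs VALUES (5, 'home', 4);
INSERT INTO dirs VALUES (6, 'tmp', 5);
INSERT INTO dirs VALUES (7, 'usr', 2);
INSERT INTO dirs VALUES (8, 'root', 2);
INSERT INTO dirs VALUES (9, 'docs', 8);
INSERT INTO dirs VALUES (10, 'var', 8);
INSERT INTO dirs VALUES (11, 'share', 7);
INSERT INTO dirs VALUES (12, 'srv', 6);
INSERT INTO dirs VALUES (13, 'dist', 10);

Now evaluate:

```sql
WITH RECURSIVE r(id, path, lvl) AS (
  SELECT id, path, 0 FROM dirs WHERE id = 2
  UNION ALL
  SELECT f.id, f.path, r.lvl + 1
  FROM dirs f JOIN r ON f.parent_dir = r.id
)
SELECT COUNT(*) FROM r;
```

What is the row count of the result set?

Base: id=2 (bin) at lvl 0.
Iteration 1: rows with parent_dir in {2} -> mail (id 3, lvl 1), cache (id 4, lvl 1), usr (id 7, lvl 1), root (id 8, lvl 1).
Iteration 2: rows with parent_dir in {3,4,7,8} -> home (id 5, lvl 2), docs (id 9, lvl 2), var (id 10, lvl 2), share (id 11, lvl 2).
Iteration 3: rows with parent_dir in {5,9,10,11} -> tmp (id 6, lvl 3), dist (id 13, lvl 3).
Iteration 4: rows with parent_dir in {6,13} -> srv (id 12, lvl 4).
Iteration 5: no rows with parent_dir in {12}; recursion stops.
Total rows emitted: 12.

12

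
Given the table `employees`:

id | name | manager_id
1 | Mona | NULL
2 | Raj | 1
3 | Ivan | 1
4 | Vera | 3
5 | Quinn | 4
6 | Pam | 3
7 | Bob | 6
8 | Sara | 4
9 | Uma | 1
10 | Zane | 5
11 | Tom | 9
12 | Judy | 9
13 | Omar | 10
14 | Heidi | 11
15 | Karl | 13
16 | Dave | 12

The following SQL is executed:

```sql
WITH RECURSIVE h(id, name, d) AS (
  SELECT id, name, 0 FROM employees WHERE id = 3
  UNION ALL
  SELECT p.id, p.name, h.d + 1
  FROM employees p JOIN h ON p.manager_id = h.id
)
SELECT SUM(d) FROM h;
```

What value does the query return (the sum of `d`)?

20

Base: id=3 (Ivan) at d 0.
Iteration 1: rows with manager_id in {3} -> Vera (id 4, d 1), Pam (id 6, d 1).
Iteration 2: rows with manager_id in {4,6} -> Quinn (id 5, d 2), Bob (id 7, d 2), Sara (id 8, d 2).
Iteration 3: rows with manager_id in {5,7,8} -> Zane (id 10, d 3).
Iteration 4: rows with manager_id in {10} -> Omar (id 13, d 4).
Iteration 5: rows with manager_id in {13} -> Karl (id 15, d 5).
Iteration 6: no rows with manager_id in {15}; recursion stops.
SUM(d) = 0 + 1 + 1 + 2 + 2 + 2 + 3 + 4 + 5 = 20.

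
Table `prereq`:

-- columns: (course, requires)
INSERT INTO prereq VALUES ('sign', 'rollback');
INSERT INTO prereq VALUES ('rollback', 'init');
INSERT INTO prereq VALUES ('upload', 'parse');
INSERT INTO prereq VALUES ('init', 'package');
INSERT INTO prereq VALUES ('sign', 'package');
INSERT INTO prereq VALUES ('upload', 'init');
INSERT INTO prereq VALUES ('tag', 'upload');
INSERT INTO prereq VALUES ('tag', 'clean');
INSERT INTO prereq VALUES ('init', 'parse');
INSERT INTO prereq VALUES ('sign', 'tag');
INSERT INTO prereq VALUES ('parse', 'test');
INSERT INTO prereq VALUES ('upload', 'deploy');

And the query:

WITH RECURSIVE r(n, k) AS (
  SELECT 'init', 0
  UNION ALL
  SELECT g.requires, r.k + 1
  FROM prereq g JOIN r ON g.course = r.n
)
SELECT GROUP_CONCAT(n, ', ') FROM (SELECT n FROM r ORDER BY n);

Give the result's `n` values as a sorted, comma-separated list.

init, package, parse, test

Base: (init, k=0).
Iteration 1: edges from {init} -> (package, k=1), (parse, k=1).
Iteration 2: edges from {package,parse} -> (test, k=2).
Iteration 3: no outgoing edges from {test}; recursion stops.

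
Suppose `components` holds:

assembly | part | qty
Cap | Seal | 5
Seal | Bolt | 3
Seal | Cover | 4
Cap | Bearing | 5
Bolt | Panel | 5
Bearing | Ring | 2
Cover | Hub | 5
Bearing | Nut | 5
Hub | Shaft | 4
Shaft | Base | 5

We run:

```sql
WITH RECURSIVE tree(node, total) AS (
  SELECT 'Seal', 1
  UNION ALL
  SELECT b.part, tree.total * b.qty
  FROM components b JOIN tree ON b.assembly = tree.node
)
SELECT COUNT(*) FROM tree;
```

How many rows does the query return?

Base: (Seal, total=1).
Iteration 1: components of {Seal} -> Bolt = 1*3 = 3, Cover = 1*4 = 4.
Iteration 2: components of {Bolt,Cover} -> Hub = 4*5 = 20, Panel = 3*5 = 15.
Iteration 3: components of {Hub,Panel} -> Shaft = 20*4 = 80.
Iteration 4: components of {Shaft} -> Base = 80*5 = 400.
Iteration 5: no further components; recursion stops.
Total rows emitted: 7.

7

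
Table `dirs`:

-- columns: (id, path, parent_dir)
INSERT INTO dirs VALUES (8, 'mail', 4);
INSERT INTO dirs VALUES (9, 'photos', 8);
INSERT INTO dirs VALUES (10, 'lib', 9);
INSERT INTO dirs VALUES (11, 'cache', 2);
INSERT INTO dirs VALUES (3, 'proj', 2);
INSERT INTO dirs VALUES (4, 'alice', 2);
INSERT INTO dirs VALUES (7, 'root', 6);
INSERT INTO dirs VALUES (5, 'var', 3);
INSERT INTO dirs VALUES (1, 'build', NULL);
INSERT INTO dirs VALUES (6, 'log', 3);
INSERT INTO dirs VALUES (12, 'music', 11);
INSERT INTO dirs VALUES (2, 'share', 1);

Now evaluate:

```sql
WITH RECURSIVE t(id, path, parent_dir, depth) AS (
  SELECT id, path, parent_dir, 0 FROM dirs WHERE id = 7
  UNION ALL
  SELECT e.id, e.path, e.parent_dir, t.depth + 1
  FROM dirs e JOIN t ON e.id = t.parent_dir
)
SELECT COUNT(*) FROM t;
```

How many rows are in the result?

Base: id=7 (root), parent_dir=6, depth 0.
Iteration 1: join on id=6 -> log (id 6, parent_dir=3, depth 1).
Iteration 2: join on id=3 -> proj (id 3, parent_dir=2, depth 2).
Iteration 3: join on id=2 -> share (id 2, parent_dir=1, depth 3).
Iteration 4: join on id=1 -> build (id 1, parent_dir=NULL, depth 4).
Iteration 5: parent_dir is NULL; no match; recursion stops.
Total rows emitted: 5.

5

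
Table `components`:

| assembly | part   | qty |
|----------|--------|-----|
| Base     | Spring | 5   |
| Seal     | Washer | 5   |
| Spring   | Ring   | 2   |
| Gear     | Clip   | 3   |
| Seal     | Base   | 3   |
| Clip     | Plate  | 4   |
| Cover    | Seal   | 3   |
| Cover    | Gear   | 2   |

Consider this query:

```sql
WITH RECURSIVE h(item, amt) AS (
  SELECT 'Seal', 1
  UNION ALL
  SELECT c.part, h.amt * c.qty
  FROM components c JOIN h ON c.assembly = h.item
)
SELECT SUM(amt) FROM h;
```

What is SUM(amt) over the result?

54

Base: (Seal, amt=1).
Iteration 1: components of {Seal} -> Base = 1*3 = 3, Washer = 1*5 = 5.
Iteration 2: components of {Base,Washer} -> Spring = 3*5 = 15.
Iteration 3: components of {Spring} -> Ring = 15*2 = 30.
Iteration 4: no further components; recursion stops.
SUM(amt) = 1 + 3 + 5 + 15 + 30 = 54.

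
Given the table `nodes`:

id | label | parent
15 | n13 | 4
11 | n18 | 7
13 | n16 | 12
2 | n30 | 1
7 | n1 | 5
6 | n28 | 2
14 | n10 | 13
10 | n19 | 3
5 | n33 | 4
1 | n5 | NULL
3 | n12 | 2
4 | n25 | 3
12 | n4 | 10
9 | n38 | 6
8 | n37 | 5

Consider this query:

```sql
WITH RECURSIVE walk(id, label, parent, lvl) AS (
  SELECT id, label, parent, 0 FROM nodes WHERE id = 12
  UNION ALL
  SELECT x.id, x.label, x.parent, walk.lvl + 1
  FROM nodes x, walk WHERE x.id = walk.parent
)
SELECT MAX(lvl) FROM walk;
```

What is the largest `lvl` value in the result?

Base: id=12 (n4), parent=10, lvl 0.
Iteration 1: join on id=10 -> n19 (id 10, parent=3, lvl 1).
Iteration 2: join on id=3 -> n12 (id 3, parent=2, lvl 2).
Iteration 3: join on id=2 -> n30 (id 2, parent=1, lvl 3).
Iteration 4: join on id=1 -> n5 (id 1, parent=NULL, lvl 4).
Iteration 5: parent is NULL; no match; recursion stops.
lvl values: 0, 1, 2, 3, 4; the maximum is 4.

4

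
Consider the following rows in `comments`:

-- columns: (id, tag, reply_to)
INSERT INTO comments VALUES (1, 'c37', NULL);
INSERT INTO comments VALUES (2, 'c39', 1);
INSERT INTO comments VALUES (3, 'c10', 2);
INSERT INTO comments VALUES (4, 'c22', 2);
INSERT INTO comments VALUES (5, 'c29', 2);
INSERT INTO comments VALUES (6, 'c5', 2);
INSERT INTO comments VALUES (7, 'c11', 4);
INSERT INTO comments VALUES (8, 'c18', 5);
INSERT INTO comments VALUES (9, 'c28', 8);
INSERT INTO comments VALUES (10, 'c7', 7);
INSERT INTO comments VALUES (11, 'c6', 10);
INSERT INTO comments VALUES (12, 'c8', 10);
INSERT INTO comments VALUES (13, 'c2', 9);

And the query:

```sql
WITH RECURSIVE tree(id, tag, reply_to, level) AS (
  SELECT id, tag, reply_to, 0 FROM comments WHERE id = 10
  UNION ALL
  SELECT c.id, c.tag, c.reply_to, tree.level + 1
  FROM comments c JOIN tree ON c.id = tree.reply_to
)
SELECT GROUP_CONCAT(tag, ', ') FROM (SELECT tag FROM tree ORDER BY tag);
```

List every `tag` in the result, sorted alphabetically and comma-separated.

c11, c22, c37, c39, c7

Base: id=10 (c7), reply_to=7, level 0.
Iteration 1: join on id=7 -> c11 (id 7, reply_to=4, level 1).
Iteration 2: join on id=4 -> c22 (id 4, reply_to=2, level 2).
Iteration 3: join on id=2 -> c39 (id 2, reply_to=1, level 3).
Iteration 4: join on id=1 -> c37 (id 1, reply_to=NULL, level 4).
Iteration 5: reply_to is NULL; no match; recursion stops.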